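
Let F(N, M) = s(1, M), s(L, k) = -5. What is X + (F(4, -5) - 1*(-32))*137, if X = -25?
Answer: 3674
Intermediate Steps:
F(N, M) = -5
X + (F(4, -5) - 1*(-32))*137 = -25 + (-5 - 1*(-32))*137 = -25 + (-5 + 32)*137 = -25 + 27*137 = -25 + 3699 = 3674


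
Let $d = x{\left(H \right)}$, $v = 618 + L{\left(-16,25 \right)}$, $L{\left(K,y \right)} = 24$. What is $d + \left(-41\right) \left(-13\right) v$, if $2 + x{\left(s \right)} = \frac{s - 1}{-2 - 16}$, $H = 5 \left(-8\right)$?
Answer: $\frac{6159353}{18} \approx 3.4219 \cdot 10^{5}$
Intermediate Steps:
$H = -40$
$x{\left(s \right)} = - \frac{35}{18} - \frac{s}{18}$ ($x{\left(s \right)} = -2 + \frac{s - 1}{-2 - 16} = -2 + \frac{-1 + s}{-18} = -2 + \left(-1 + s\right) \left(- \frac{1}{18}\right) = -2 - \left(- \frac{1}{18} + \frac{s}{18}\right) = - \frac{35}{18} - \frac{s}{18}$)
$v = 642$ ($v = 618 + 24 = 642$)
$d = \frac{5}{18}$ ($d = - \frac{35}{18} - - \frac{20}{9} = - \frac{35}{18} + \frac{20}{9} = \frac{5}{18} \approx 0.27778$)
$d + \left(-41\right) \left(-13\right) v = \frac{5}{18} + \left(-41\right) \left(-13\right) 642 = \frac{5}{18} + 533 \cdot 642 = \frac{5}{18} + 342186 = \frac{6159353}{18}$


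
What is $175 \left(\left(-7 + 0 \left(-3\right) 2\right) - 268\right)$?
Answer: $-48125$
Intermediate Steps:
$175 \left(\left(-7 + 0 \left(-3\right) 2\right) - 268\right) = 175 \left(\left(-7 + 0 \cdot 2\right) - 268\right) = 175 \left(\left(-7 + 0\right) - 268\right) = 175 \left(-7 - 268\right) = 175 \left(-275\right) = -48125$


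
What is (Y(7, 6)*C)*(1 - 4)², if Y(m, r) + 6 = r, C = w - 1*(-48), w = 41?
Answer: 0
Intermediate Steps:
C = 89 (C = 41 - 1*(-48) = 41 + 48 = 89)
Y(m, r) = -6 + r
(Y(7, 6)*C)*(1 - 4)² = ((-6 + 6)*89)*(1 - 4)² = (0*89)*(-3)² = 0*9 = 0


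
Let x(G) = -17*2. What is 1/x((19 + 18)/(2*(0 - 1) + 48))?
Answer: -1/34 ≈ -0.029412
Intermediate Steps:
x(G) = -34
1/x((19 + 18)/(2*(0 - 1) + 48)) = 1/(-34) = -1/34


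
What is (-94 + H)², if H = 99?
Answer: 25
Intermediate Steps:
(-94 + H)² = (-94 + 99)² = 5² = 25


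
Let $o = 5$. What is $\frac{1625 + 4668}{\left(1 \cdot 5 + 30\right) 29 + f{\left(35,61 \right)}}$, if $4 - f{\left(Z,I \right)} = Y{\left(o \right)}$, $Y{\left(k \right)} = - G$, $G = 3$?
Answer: $\frac{899}{146} \approx 6.1575$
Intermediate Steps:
$Y{\left(k \right)} = -3$ ($Y{\left(k \right)} = \left(-1\right) 3 = -3$)
$f{\left(Z,I \right)} = 7$ ($f{\left(Z,I \right)} = 4 - -3 = 4 + 3 = 7$)
$\frac{1625 + 4668}{\left(1 \cdot 5 + 30\right) 29 + f{\left(35,61 \right)}} = \frac{1625 + 4668}{\left(1 \cdot 5 + 30\right) 29 + 7} = \frac{6293}{\left(5 + 30\right) 29 + 7} = \frac{6293}{35 \cdot 29 + 7} = \frac{6293}{1015 + 7} = \frac{6293}{1022} = 6293 \cdot \frac{1}{1022} = \frac{899}{146}$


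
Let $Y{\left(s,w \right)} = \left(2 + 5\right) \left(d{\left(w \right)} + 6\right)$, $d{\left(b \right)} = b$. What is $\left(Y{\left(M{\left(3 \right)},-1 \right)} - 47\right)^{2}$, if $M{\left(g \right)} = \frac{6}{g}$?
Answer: $144$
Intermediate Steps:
$Y{\left(s,w \right)} = 42 + 7 w$ ($Y{\left(s,w \right)} = \left(2 + 5\right) \left(w + 6\right) = 7 \left(6 + w\right) = 42 + 7 w$)
$\left(Y{\left(M{\left(3 \right)},-1 \right)} - 47\right)^{2} = \left(\left(42 + 7 \left(-1\right)\right) - 47\right)^{2} = \left(\left(42 - 7\right) - 47\right)^{2} = \left(35 - 47\right)^{2} = \left(-12\right)^{2} = 144$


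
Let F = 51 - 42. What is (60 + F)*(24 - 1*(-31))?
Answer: 3795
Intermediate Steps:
F = 9
(60 + F)*(24 - 1*(-31)) = (60 + 9)*(24 - 1*(-31)) = 69*(24 + 31) = 69*55 = 3795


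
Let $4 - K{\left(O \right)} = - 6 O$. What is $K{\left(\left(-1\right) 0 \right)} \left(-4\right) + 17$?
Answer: $1$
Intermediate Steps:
$K{\left(O \right)} = 4 + 6 O$ ($K{\left(O \right)} = 4 - - 6 O = 4 + 6 O$)
$K{\left(\left(-1\right) 0 \right)} \left(-4\right) + 17 = \left(4 + 6 \left(\left(-1\right) 0\right)\right) \left(-4\right) + 17 = \left(4 + 6 \cdot 0\right) \left(-4\right) + 17 = \left(4 + 0\right) \left(-4\right) + 17 = 4 \left(-4\right) + 17 = -16 + 17 = 1$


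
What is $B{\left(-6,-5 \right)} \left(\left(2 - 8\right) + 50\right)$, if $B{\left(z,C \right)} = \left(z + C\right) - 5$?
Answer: $-704$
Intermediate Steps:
$B{\left(z,C \right)} = -5 + C + z$ ($B{\left(z,C \right)} = \left(C + z\right) - 5 = -5 + C + z$)
$B{\left(-6,-5 \right)} \left(\left(2 - 8\right) + 50\right) = \left(-5 - 5 - 6\right) \left(\left(2 - 8\right) + 50\right) = - 16 \left(\left(2 - 8\right) + 50\right) = - 16 \left(-6 + 50\right) = \left(-16\right) 44 = -704$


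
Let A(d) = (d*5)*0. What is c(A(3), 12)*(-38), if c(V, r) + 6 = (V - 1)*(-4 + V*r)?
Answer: 76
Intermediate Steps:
A(d) = 0 (A(d) = (5*d)*0 = 0)
c(V, r) = -6 + (-1 + V)*(-4 + V*r) (c(V, r) = -6 + (V - 1)*(-4 + V*r) = -6 + (-1 + V)*(-4 + V*r))
c(A(3), 12)*(-38) = (-2 - 4*0 + 12*0**2 - 1*0*12)*(-38) = (-2 + 0 + 12*0 + 0)*(-38) = (-2 + 0 + 0 + 0)*(-38) = -2*(-38) = 76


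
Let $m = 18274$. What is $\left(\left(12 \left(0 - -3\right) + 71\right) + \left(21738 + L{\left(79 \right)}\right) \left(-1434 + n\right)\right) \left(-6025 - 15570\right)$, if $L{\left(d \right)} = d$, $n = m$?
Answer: $-7933968167265$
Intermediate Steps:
$n = 18274$
$\left(\left(12 \left(0 - -3\right) + 71\right) + \left(21738 + L{\left(79 \right)}\right) \left(-1434 + n\right)\right) \left(-6025 - 15570\right) = \left(\left(12 \left(0 - -3\right) + 71\right) + \left(21738 + 79\right) \left(-1434 + 18274\right)\right) \left(-6025 - 15570\right) = \left(\left(12 \left(0 + 3\right) + 71\right) + 21817 \cdot 16840\right) \left(-21595\right) = \left(\left(12 \cdot 3 + 71\right) + 367398280\right) \left(-21595\right) = \left(\left(36 + 71\right) + 367398280\right) \left(-21595\right) = \left(107 + 367398280\right) \left(-21595\right) = 367398387 \left(-21595\right) = -7933968167265$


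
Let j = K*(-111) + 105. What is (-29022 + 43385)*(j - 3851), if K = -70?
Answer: 57796712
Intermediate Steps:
j = 7875 (j = -70*(-111) + 105 = 7770 + 105 = 7875)
(-29022 + 43385)*(j - 3851) = (-29022 + 43385)*(7875 - 3851) = 14363*4024 = 57796712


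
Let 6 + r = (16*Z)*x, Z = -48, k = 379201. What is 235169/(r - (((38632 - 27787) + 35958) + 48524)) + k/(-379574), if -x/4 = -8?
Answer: -134733650715/45514338766 ≈ -2.9602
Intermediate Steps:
x = 32 (x = -4*(-8) = 32)
r = -24582 (r = -6 + (16*(-48))*32 = -6 - 768*32 = -6 - 24576 = -24582)
235169/(r - (((38632 - 27787) + 35958) + 48524)) + k/(-379574) = 235169/(-24582 - (((38632 - 27787) + 35958) + 48524)) + 379201/(-379574) = 235169/(-24582 - ((10845 + 35958) + 48524)) + 379201*(-1/379574) = 235169/(-24582 - (46803 + 48524)) - 379201/379574 = 235169/(-24582 - 1*95327) - 379201/379574 = 235169/(-24582 - 95327) - 379201/379574 = 235169/(-119909) - 379201/379574 = 235169*(-1/119909) - 379201/379574 = -235169/119909 - 379201/379574 = -134733650715/45514338766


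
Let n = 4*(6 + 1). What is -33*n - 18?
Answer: -942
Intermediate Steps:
n = 28 (n = 4*7 = 28)
-33*n - 18 = -33*28 - 18 = -924 - 18 = -942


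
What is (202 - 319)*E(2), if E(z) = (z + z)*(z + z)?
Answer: -1872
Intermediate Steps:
E(z) = 4*z**2 (E(z) = (2*z)*(2*z) = 4*z**2)
(202 - 319)*E(2) = (202 - 319)*(4*2**2) = -468*4 = -117*16 = -1872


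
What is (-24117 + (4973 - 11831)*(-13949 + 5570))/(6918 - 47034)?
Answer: -19146355/13372 ≈ -1431.8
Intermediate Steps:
(-24117 + (4973 - 11831)*(-13949 + 5570))/(6918 - 47034) = (-24117 - 6858*(-8379))/(-40116) = (-24117 + 57463182)*(-1/40116) = 57439065*(-1/40116) = -19146355/13372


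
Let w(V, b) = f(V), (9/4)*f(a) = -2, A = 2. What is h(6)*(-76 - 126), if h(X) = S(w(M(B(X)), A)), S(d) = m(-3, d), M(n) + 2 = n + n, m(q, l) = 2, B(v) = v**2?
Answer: -404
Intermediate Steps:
f(a) = -8/9 (f(a) = (4/9)*(-2) = -8/9)
M(n) = -2 + 2*n (M(n) = -2 + (n + n) = -2 + 2*n)
w(V, b) = -8/9
S(d) = 2
h(X) = 2
h(6)*(-76 - 126) = 2*(-76 - 126) = 2*(-202) = -404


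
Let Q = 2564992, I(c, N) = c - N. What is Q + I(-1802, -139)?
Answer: 2563329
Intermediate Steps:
Q + I(-1802, -139) = 2564992 + (-1802 - 1*(-139)) = 2564992 + (-1802 + 139) = 2564992 - 1663 = 2563329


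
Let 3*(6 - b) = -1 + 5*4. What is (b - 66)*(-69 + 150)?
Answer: -5373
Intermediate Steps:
b = -⅓ (b = 6 - (-1 + 5*4)/3 = 6 - (-1 + 20)/3 = 6 - ⅓*19 = 6 - 19/3 = -⅓ ≈ -0.33333)
(b - 66)*(-69 + 150) = (-⅓ - 66)*(-69 + 150) = -199/3*81 = -5373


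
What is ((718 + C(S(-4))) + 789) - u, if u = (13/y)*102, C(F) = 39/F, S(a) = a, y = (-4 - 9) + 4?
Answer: 19735/12 ≈ 1644.6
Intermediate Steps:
y = -9 (y = -13 + 4 = -9)
u = -442/3 (u = (13/(-9))*102 = (13*(-1/9))*102 = -13/9*102 = -442/3 ≈ -147.33)
((718 + C(S(-4))) + 789) - u = ((718 + 39/(-4)) + 789) - 1*(-442/3) = ((718 + 39*(-1/4)) + 789) + 442/3 = ((718 - 39/4) + 789) + 442/3 = (2833/4 + 789) + 442/3 = 5989/4 + 442/3 = 19735/12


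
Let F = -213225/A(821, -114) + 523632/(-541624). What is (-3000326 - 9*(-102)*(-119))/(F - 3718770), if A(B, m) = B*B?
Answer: 141903885083270464/169704631900889499 ≈ 0.83618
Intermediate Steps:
A(B, m) = B²
F = -58554651789/45634597823 (F = -213225/(821²) + 523632/(-541624) = -213225/674041 + 523632*(-1/541624) = -213225*1/674041 - 65454/67703 = -213225/674041 - 65454/67703 = -58554651789/45634597823 ≈ -1.2831)
(-3000326 - 9*(-102)*(-119))/(F - 3718770) = (-3000326 - 9*(-102)*(-119))/(-58554651789/45634597823 - 3718770) = (-3000326 + 918*(-119))/(-169704631900889499/45634597823) = (-3000326 - 109242)*(-45634597823/169704631900889499) = -3109568*(-45634597823/169704631900889499) = 141903885083270464/169704631900889499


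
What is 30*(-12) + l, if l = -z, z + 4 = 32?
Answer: -388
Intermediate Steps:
z = 28 (z = -4 + 32 = 28)
l = -28 (l = -1*28 = -28)
30*(-12) + l = 30*(-12) - 28 = -360 - 28 = -388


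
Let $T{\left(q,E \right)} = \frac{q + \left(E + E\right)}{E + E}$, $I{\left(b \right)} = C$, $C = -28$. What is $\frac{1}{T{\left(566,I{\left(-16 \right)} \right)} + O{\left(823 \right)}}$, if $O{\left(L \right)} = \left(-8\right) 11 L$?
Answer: $- \frac{28}{2028127} \approx -1.3806 \cdot 10^{-5}$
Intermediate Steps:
$O{\left(L \right)} = - 88 L$
$I{\left(b \right)} = -28$
$T{\left(q,E \right)} = \frac{q + 2 E}{2 E}$
$\frac{1}{T{\left(566,I{\left(-16 \right)} \right)} + O{\left(823 \right)}} = \frac{1}{\frac{-28 + \frac{1}{2} \cdot 566}{-28} - 72424} = \frac{1}{- \frac{-28 + 283}{28} - 72424} = \frac{1}{\left(- \frac{1}{28}\right) 255 - 72424} = \frac{1}{- \frac{255}{28} - 72424} = \frac{1}{- \frac{2028127}{28}} = - \frac{28}{2028127}$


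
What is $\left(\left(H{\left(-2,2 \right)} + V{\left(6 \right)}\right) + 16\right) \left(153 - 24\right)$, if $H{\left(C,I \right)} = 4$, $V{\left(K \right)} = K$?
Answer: $3354$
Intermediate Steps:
$\left(\left(H{\left(-2,2 \right)} + V{\left(6 \right)}\right) + 16\right) \left(153 - 24\right) = \left(\left(4 + 6\right) + 16\right) \left(153 - 24\right) = \left(10 + 16\right) 129 = 26 \cdot 129 = 3354$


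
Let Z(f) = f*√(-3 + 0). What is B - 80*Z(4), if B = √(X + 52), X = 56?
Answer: √3*(6 - 320*I) ≈ 10.392 - 554.26*I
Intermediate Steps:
B = 6*√3 (B = √(56 + 52) = √108 = 6*√3 ≈ 10.392)
Z(f) = I*f*√3 (Z(f) = f*√(-3) = f*(I*√3) = I*f*√3)
B - 80*Z(4) = 6*√3 - 80*I*4*√3 = 6*√3 - 320*I*√3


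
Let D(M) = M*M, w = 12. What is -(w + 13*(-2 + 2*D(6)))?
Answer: -922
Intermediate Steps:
D(M) = M²
-(w + 13*(-2 + 2*D(6))) = -(12 + 13*(-2 + 2*6²)) = -(12 + 13*(-2 + 2*36)) = -(12 + 13*(-2 + 72)) = -(12 + 13*70) = -(12 + 910) = -1*922 = -922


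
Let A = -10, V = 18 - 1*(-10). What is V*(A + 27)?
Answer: 476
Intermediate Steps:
V = 28 (V = 18 + 10 = 28)
V*(A + 27) = 28*(-10 + 27) = 28*17 = 476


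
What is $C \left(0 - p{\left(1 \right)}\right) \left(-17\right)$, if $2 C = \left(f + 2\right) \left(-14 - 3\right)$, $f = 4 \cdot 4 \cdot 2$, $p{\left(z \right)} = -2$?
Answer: $9826$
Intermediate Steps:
$f = 32$ ($f = 16 \cdot 2 = 32$)
$C = -289$ ($C = \frac{\left(32 + 2\right) \left(-14 - 3\right)}{2} = \frac{34 \left(-17\right)}{2} = \frac{1}{2} \left(-578\right) = -289$)
$C \left(0 - p{\left(1 \right)}\right) \left(-17\right) = - 289 \left(0 - -2\right) \left(-17\right) = - 289 \left(0 + 2\right) \left(-17\right) = \left(-289\right) 2 \left(-17\right) = \left(-578\right) \left(-17\right) = 9826$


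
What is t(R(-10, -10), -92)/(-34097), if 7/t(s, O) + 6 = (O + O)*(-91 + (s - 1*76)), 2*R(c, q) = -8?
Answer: -1/153231918 ≈ -6.5261e-9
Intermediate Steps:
R(c, q) = -4 (R(c, q) = (½)*(-8) = -4)
t(s, O) = 7/(-6 + 2*O*(-167 + s)) (t(s, O) = 7/(-6 + (O + O)*(-91 + (s - 1*76))) = 7/(-6 + (2*O)*(-91 + (s - 76))) = 7/(-6 + (2*O)*(-91 + (-76 + s))) = 7/(-6 + (2*O)*(-167 + s)) = 7/(-6 + 2*O*(-167 + s)))
t(R(-10, -10), -92)/(-34097) = (7/(2*(-3 - 167*(-92) - 92*(-4))))/(-34097) = (7/(2*(-3 + 15364 + 368)))*(-1/34097) = ((7/2)/15729)*(-1/34097) = ((7/2)*(1/15729))*(-1/34097) = (1/4494)*(-1/34097) = -1/153231918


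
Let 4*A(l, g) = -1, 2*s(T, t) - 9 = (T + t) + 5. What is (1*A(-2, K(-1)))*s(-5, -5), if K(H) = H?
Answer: -1/2 ≈ -0.50000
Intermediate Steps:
s(T, t) = 7 + T/2 + t/2 (s(T, t) = 9/2 + ((T + t) + 5)/2 = 9/2 + (5 + T + t)/2 = 9/2 + (5/2 + T/2 + t/2) = 7 + T/2 + t/2)
A(l, g) = -1/4 (A(l, g) = (1/4)*(-1) = -1/4)
(1*A(-2, K(-1)))*s(-5, -5) = (1*(-1/4))*(7 + (1/2)*(-5) + (1/2)*(-5)) = -(7 - 5/2 - 5/2)/4 = -1/4*2 = -1/2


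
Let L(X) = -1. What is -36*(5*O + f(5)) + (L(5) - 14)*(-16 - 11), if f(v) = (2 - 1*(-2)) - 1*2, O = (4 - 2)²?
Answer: -387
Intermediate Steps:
O = 4 (O = 2² = 4)
f(v) = 2 (f(v) = (2 + 2) - 2 = 4 - 2 = 2)
-36*(5*O + f(5)) + (L(5) - 14)*(-16 - 11) = -36*(5*4 + 2) + (-1 - 14)*(-16 - 11) = -36*(20 + 2) - 15*(-27) = -36*22 + 405 = -792 + 405 = -387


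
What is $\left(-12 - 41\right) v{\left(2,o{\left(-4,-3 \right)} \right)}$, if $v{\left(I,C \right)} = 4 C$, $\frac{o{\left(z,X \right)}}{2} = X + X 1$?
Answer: $2544$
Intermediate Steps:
$o{\left(z,X \right)} = 4 X$ ($o{\left(z,X \right)} = 2 \left(X + X 1\right) = 2 \left(X + X\right) = 2 \cdot 2 X = 4 X$)
$\left(-12 - 41\right) v{\left(2,o{\left(-4,-3 \right)} \right)} = \left(-12 - 41\right) 4 \cdot 4 \left(-3\right) = - 53 \cdot 4 \left(-12\right) = \left(-53\right) \left(-48\right) = 2544$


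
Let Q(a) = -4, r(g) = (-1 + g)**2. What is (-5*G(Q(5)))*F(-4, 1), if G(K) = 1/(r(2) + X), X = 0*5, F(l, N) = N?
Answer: -5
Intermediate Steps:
X = 0
G(K) = 1 (G(K) = 1/((-1 + 2)**2 + 0) = 1/(1**2 + 0) = 1/(1 + 0) = 1/1 = 1)
(-5*G(Q(5)))*F(-4, 1) = -5*1*1 = -5*1 = -5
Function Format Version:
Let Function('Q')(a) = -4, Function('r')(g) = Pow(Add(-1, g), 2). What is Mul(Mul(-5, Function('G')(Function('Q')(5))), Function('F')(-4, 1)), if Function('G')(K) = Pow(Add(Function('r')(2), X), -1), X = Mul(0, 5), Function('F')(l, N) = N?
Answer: -5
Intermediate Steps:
X = 0
Function('G')(K) = 1 (Function('G')(K) = Pow(Add(Pow(Add(-1, 2), 2), 0), -1) = Pow(Add(Pow(1, 2), 0), -1) = Pow(Add(1, 0), -1) = Pow(1, -1) = 1)
Mul(Mul(-5, Function('G')(Function('Q')(5))), Function('F')(-4, 1)) = Mul(Mul(-5, 1), 1) = Mul(-5, 1) = -5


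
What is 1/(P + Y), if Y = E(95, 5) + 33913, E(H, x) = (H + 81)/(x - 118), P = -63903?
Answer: -113/3389046 ≈ -3.3343e-5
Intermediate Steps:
E(H, x) = (81 + H)/(-118 + x)
Y = 3831993/113 (Y = (81 + 95)/(-118 + 5) + 33913 = 176/(-113) + 33913 = -1/113*176 + 33913 = -176/113 + 33913 = 3831993/113 ≈ 33911.)
1/(P + Y) = 1/(-63903 + 3831993/113) = 1/(-3389046/113) = -113/3389046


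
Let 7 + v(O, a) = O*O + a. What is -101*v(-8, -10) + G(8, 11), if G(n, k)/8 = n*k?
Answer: -4043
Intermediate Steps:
G(n, k) = 8*k*n (G(n, k) = 8*(n*k) = 8*(k*n) = 8*k*n)
v(O, a) = -7 + a + O² (v(O, a) = -7 + (O*O + a) = -7 + (O² + a) = -7 + (a + O²) = -7 + a + O²)
-101*v(-8, -10) + G(8, 11) = -101*(-7 - 10 + (-8)²) + 8*11*8 = -101*(-7 - 10 + 64) + 704 = -101*47 + 704 = -4747 + 704 = -4043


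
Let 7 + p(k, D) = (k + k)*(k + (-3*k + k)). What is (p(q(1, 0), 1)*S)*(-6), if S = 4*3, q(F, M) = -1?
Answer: 648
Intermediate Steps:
p(k, D) = -7 - 2*k² (p(k, D) = -7 + (k + k)*(k + (-3*k + k)) = -7 + (2*k)*(k - 2*k) = -7 + (2*k)*(-k) = -7 - 2*k²)
S = 12
(p(q(1, 0), 1)*S)*(-6) = ((-7 - 2*(-1)²)*12)*(-6) = ((-7 - 2*1)*12)*(-6) = ((-7 - 2)*12)*(-6) = -9*12*(-6) = -108*(-6) = 648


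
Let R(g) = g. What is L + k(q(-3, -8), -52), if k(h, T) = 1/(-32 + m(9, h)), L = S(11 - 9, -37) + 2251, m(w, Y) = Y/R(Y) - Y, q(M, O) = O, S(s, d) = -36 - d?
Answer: 51795/23 ≈ 2252.0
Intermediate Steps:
m(w, Y) = 1 - Y (m(w, Y) = Y/Y - Y = 1 - Y)
L = 2252 (L = (-36 - 1*(-37)) + 2251 = (-36 + 37) + 2251 = 1 + 2251 = 2252)
k(h, T) = 1/(-31 - h) (k(h, T) = 1/(-32 + (1 - h)) = 1/(-31 - h))
L + k(q(-3, -8), -52) = 2252 - 1/(31 - 8) = 2252 - 1/23 = 51795/23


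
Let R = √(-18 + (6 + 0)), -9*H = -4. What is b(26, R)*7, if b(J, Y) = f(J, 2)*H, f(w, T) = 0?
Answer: 0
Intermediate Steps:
H = 4/9 (H = -⅑*(-4) = 4/9 ≈ 0.44444)
R = 2*I*√3 (R = √(-18 + 6) = √(-12) = 2*I*√3 ≈ 3.4641*I)
b(J, Y) = 0 (b(J, Y) = 0*(4/9) = 0)
b(26, R)*7 = 0*7 = 0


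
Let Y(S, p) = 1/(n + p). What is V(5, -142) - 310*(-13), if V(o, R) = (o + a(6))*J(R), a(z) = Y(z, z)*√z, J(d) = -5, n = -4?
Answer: 4005 - 5*√6/2 ≈ 3998.9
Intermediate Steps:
Y(S, p) = 1/(-4 + p)
a(z) = √z/(-4 + z)
V(o, R) = -5*o - 5*√6/2 (V(o, R) = (o + √6/(-4 + 6))*(-5) = (o + √6/2)*(-5) = -5*o - 5*√6/2)
V(5, -142) - 310*(-13) = (-5*5 - 5*√6/2) - 310*(-13) = (-25 - 5*√6/2) + 4030 = 4005 - 5*√6/2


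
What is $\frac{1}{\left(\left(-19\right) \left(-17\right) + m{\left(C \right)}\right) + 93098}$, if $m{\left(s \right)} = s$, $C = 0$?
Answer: $\frac{1}{93421} \approx 1.0704 \cdot 10^{-5}$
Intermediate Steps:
$\frac{1}{\left(\left(-19\right) \left(-17\right) + m{\left(C \right)}\right) + 93098} = \frac{1}{\left(\left(-19\right) \left(-17\right) + 0\right) + 93098} = \frac{1}{\left(323 + 0\right) + 93098} = \frac{1}{323 + 93098} = \frac{1}{93421}$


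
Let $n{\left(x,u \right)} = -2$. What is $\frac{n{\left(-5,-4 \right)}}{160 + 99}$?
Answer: $- \frac{2}{259} \approx -0.007722$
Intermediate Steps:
$\frac{n{\left(-5,-4 \right)}}{160 + 99} = - \frac{2}{160 + 99} = - \frac{2}{259}$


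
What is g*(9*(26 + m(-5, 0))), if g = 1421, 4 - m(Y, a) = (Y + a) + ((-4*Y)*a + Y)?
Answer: 511560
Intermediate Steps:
m(Y, a) = 4 - a - 2*Y + 4*Y*a (m(Y, a) = 4 - ((Y + a) + ((-4*Y)*a + Y)) = 4 - ((Y + a) + (-4*Y*a + Y)) = 4 - ((Y + a) + (Y - 4*Y*a)) = 4 - (a + 2*Y - 4*Y*a) = 4 + (-a - 2*Y + 4*Y*a) = 4 - a - 2*Y + 4*Y*a)
g*(9*(26 + m(-5, 0))) = 1421*(9*(26 + (4 - 1*0 - 2*(-5) + 4*(-5)*0))) = 1421*(9*(26 + (4 + 0 + 10 + 0))) = 1421*(9*(26 + 14)) = 1421*(9*40) = 1421*360 = 511560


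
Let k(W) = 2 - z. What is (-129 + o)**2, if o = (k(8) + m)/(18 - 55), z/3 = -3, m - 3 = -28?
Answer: 22648081/1369 ≈ 16544.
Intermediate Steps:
m = -25 (m = 3 - 28 = -25)
z = -9 (z = 3*(-3) = -9)
k(W) = 11 (k(W) = 2 - 1*(-9) = 2 + 9 = 11)
o = 14/37 (o = (11 - 25)/(18 - 55) = -14/(-37) = -14*(-1/37) = 14/37 ≈ 0.37838)
(-129 + o)**2 = (-129 + 14/37)**2 = (-4759/37)**2 = 22648081/1369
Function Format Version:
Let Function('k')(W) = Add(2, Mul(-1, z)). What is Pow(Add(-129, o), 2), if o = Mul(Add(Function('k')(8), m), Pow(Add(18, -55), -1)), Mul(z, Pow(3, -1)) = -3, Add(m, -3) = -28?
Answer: Rational(22648081, 1369) ≈ 16544.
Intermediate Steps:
m = -25 (m = Add(3, -28) = -25)
z = -9 (z = Mul(3, -3) = -9)
Function('k')(W) = 11 (Function('k')(W) = Add(2, Mul(-1, -9)) = Add(2, 9) = 11)
o = Rational(14, 37) (o = Mul(Add(11, -25), Pow(Add(18, -55), -1)) = Mul(-14, Pow(-37, -1)) = Mul(-14, Rational(-1, 37)) = Rational(14, 37) ≈ 0.37838)
Pow(Add(-129, o), 2) = Pow(Add(-129, Rational(14, 37)), 2) = Pow(Rational(-4759, 37), 2) = Rational(22648081, 1369)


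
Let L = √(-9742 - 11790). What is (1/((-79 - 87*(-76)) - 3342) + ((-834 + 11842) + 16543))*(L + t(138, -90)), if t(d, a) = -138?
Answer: -12132303396/3191 + 175830484*I*√5383/3191 ≈ -3.802e+6 + 4.0428e+6*I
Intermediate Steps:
L = 2*I*√5383 (L = √(-21532) = 2*I*√5383 ≈ 146.74*I)
(1/((-79 - 87*(-76)) - 3342) + ((-834 + 11842) + 16543))*(L + t(138, -90)) = (1/((-79 - 87*(-76)) - 3342) + ((-834 + 11842) + 16543))*(2*I*√5383 - 138) = (1/((-79 + 6612) - 3342) + (11008 + 16543))*(-138 + 2*I*√5383) = (1/(6533 - 3342) + 27551)*(-138 + 2*I*√5383) = (1/3191 + 27551)*(-138 + 2*I*√5383) = 87915242*(-138 + 2*I*√5383)/3191 = -12132303396/3191 + 175830484*I*√5383/3191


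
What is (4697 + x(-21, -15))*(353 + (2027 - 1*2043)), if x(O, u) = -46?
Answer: 1567387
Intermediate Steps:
(4697 + x(-21, -15))*(353 + (2027 - 1*2043)) = (4697 - 46)*(353 + (2027 - 1*2043)) = 4651*(353 + (2027 - 2043)) = 4651*(353 - 16) = 4651*337 = 1567387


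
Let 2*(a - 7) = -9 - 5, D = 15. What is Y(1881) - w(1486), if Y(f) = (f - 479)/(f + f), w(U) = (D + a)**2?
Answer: -422524/1881 ≈ -224.63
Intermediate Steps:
a = 0 (a = 7 + (-9 - 5)/2 = 7 + (1/2)*(-14) = 7 - 7 = 0)
w(U) = 225 (w(U) = (15 + 0)**2 = 15**2 = 225)
Y(f) = (-479 + f)/(2*f) (Y(f) = (-479 + f)/((2*f)) = (-479 + f)*(1/(2*f)) = (-479 + f)/(2*f))
Y(1881) - w(1486) = (1/2)*(-479 + 1881)/1881 - 1*225 = (1/2)*(1/1881)*1402 - 225 = 701/1881 - 225 = -422524/1881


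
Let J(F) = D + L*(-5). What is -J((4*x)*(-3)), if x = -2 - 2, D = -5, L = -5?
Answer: -20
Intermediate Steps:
x = -4
J(F) = 20 (J(F) = -5 - 5*(-5) = -5 + 25 = 20)
-J((4*x)*(-3)) = -1*20 = -20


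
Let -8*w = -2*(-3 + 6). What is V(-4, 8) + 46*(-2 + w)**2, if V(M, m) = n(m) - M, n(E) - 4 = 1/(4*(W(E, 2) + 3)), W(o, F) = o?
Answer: 7031/88 ≈ 79.898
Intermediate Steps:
w = 3/4 (w = -(-1)*(-3 + 6)/4 = -(-1)*3/4 = -1/8*(-6) = 3/4 ≈ 0.75000)
n(E) = 4 + 1/(12 + 4*E) (n(E) = 4 + 1/(4*(E + 3)) = 4 + 1/(4*(3 + E)) = 4 + 1/(12 + 4*E))
V(M, m) = -M + (49 + 16*m)/(4*(3 + m)) (V(M, m) = (49 + 16*m)/(4*(3 + m)) - M = -M + (49 + 16*m)/(4*(3 + m)))
V(-4, 8) + 46*(-2 + w)**2 = (49/4 + 4*8 - 1*(-4)*(3 + 8))/(3 + 8) + 46*(-2 + 3/4)**2 = (49/4 + 32 - 1*(-4)*11)/11 + 46*(-5/4)**2 = (49/4 + 32 + 44)/11 + 46*(25/16) = (1/11)*(353/4) + 575/8 = 353/44 + 575/8 = 7031/88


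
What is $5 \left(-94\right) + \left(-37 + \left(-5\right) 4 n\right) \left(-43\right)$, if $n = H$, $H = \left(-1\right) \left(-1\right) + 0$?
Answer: $1981$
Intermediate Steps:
$H = 1$ ($H = 1 + 0 = 1$)
$n = 1$
$5 \left(-94\right) + \left(-37 + \left(-5\right) 4 n\right) \left(-43\right) = 5 \left(-94\right) + \left(-37 + \left(-5\right) 4 \cdot 1\right) \left(-43\right) = -470 + \left(-37 - 20\right) \left(-43\right) = -470 - -2451 = -470 + 2451 = 1981$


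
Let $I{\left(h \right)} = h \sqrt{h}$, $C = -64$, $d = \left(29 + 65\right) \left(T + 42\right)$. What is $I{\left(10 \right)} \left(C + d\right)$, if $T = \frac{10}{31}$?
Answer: $\frac{1213440 \sqrt{10}}{31} \approx 1.2378 \cdot 10^{5}$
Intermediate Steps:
$T = \frac{10}{31}$ ($T = 10 \cdot \frac{1}{31} = \frac{10}{31} \approx 0.32258$)
$d = \frac{123328}{31}$ ($d = \left(29 + 65\right) \left(\frac{10}{31} + 42\right) = 94 \cdot \frac{1312}{31} = \frac{123328}{31} \approx 3978.3$)
$I{\left(h \right)} = h^{\frac{3}{2}}$
$I{\left(10 \right)} \left(C + d\right) = 10^{\frac{3}{2}} \left(-64 + \frac{123328}{31}\right) = 10 \sqrt{10} \cdot \frac{121344}{31} = \frac{1213440 \sqrt{10}}{31}$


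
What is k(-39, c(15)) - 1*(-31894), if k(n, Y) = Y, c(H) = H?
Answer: 31909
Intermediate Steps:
k(-39, c(15)) - 1*(-31894) = 15 - 1*(-31894) = 15 + 31894 = 31909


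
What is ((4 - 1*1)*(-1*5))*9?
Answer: -135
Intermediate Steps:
((4 - 1*1)*(-1*5))*9 = ((4 - 1)*(-5))*9 = (3*(-5))*9 = -15*9 = -135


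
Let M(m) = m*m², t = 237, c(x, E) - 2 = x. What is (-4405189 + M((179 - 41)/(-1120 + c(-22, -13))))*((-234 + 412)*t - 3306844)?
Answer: 49321133102647025943/3429500 ≈ 1.4381e+13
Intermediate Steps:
c(x, E) = 2 + x
M(m) = m³
(-4405189 + M((179 - 41)/(-1120 + c(-22, -13))))*((-234 + 412)*t - 3306844) = (-4405189 + ((179 - 41)/(-1120 + (2 - 22)))³)*((-234 + 412)*237 - 3306844) = (-4405189 + (138/(-1120 - 20))³)*(178*237 - 3306844) = (-4405189 + (138/(-1140))³)*(42186 - 3306844) = (-4405189 + (138*(-1/1140))³)*(-3264658) = (-4405189 + (-23/190)³)*(-3264658) = (-4405189 - 12167/6859000)*(-3264658) = -30215191363167/6859000*(-3264658) = 49321133102647025943/3429500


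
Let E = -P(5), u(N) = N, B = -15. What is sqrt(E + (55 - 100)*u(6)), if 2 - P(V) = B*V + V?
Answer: 3*I*sqrt(38) ≈ 18.493*I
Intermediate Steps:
P(V) = 2 + 14*V (P(V) = 2 - (-15*V + V) = 2 - (-14)*V = 2 + 14*V)
E = -72 (E = -(2 + 14*5) = -(2 + 70) = -1*72 = -72)
sqrt(E + (55 - 100)*u(6)) = sqrt(-72 + (55 - 100)*6) = sqrt(-72 - 45*6) = sqrt(-72 - 270) = sqrt(-342) = 3*I*sqrt(38)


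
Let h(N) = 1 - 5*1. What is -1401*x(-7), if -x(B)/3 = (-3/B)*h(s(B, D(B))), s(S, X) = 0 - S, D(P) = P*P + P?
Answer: -50436/7 ≈ -7205.1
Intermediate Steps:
D(P) = P + P**2 (D(P) = P**2 + P = P + P**2)
s(S, X) = -S
h(N) = -4 (h(N) = 1 - 5 = -4)
x(B) = -36/B (x(B) = -3*(-3/B)*(-4) = -36/B)
-1401*x(-7) = -(-50436)/(-7) = -(-50436)*(-1)/7 = -1401*36/7 = -50436/7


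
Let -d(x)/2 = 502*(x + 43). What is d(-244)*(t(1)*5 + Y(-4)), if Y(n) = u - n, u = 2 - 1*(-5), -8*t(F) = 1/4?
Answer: 17506497/8 ≈ 2.1883e+6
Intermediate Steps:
t(F) = -1/32 (t(F) = -⅛/4 = -⅛*¼ = -1/32)
d(x) = -43172 - 1004*x (d(x) = -1004*(x + 43) = -1004*(43 + x) = -2*(21586 + 502*x) = -43172 - 1004*x)
u = 7 (u = 2 + 5 = 7)
Y(n) = 7 - n
d(-244)*(t(1)*5 + Y(-4)) = (-43172 - 1004*(-244))*(-1/32*5 + (7 - 1*(-4))) = (-43172 + 244976)*(-5/32 + (7 + 4)) = 201804*(-5/32 + 11) = 201804*(347/32) = 17506497/8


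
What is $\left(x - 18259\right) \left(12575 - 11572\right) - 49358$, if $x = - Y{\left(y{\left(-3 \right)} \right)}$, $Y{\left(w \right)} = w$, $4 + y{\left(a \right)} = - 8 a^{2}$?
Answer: $-18286907$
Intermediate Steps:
$y{\left(a \right)} = -4 - 8 a^{2}$
$x = 76$ ($x = - (-4 - 8 \left(-3\right)^{2}) = - (-4 - 72) = \left(-1\right) \left(-76\right) = 76$)
$\left(x - 18259\right) \left(12575 - 11572\right) - 49358 = \left(76 - 18259\right) \left(12575 - 11572\right) - 49358 = \left(-18183\right) 1003 - 49358 = -18237549 - 49358 = -18286907$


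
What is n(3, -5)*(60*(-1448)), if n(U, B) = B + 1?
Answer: 347520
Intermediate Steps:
n(U, B) = 1 + B
n(3, -5)*(60*(-1448)) = (1 - 5)*(60*(-1448)) = -4*(-86880) = 347520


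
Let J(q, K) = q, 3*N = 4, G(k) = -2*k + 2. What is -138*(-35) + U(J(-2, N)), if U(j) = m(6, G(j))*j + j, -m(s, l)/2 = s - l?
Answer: 4828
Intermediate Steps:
G(k) = 2 - 2*k
N = 4/3 (N = (1/3)*4 = 4/3 ≈ 1.3333)
m(s, l) = -2*s + 2*l (m(s, l) = -2*(s - l) = -2*s + 2*l)
U(j) = j + j*(-8 - 4*j) (U(j) = (-2*6 + 2*(2 - 2*j))*j + j = (-12 + (4 - 4*j))*j + j = (-8 - 4*j)*j + j = j*(-8 - 4*j) + j = j + j*(-8 - 4*j))
-138*(-35) + U(J(-2, N)) = -138*(-35) - 1*(-2)*(7 + 4*(-2)) = 4830 - 1*(-2)*(7 - 8) = 4830 - 1*(-2)*(-1) = 4830 - 2 = 4828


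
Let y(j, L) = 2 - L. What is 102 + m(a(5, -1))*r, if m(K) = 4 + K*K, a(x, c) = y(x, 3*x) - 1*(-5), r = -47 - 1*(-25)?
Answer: -1394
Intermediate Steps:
r = -22 (r = -47 + 25 = -22)
a(x, c) = 7 - 3*x (a(x, c) = (2 - 3*x) - 1*(-5) = (2 - 3*x) + 5 = 7 - 3*x)
m(K) = 4 + K**2
102 + m(a(5, -1))*r = 102 + (4 + (7 - 3*5)**2)*(-22) = 102 + (4 + (7 - 15)**2)*(-22) = 102 + (4 + (-8)**2)*(-22) = 102 + (4 + 64)*(-22) = 102 + 68*(-22) = 102 - 1496 = -1394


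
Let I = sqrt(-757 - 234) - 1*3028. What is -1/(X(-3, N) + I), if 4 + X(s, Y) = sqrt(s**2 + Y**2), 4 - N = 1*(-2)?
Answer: -1/(-3032 + 3*sqrt(5) + I*sqrt(991)) ≈ 0.00033051 + 3.4392e-6*I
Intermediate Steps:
N = 6 (N = 4 - (-2) = 4 - 1*(-2) = 4 + 2 = 6)
I = -3028 + I*sqrt(991) (I = sqrt(-991) - 3028 = I*sqrt(991) - 3028 = -3028 + I*sqrt(991) ≈ -3028.0 + 31.48*I)
X(s, Y) = -4 + sqrt(Y**2 + s**2) (X(s, Y) = -4 + sqrt(s**2 + Y**2) = -4 + sqrt(Y**2 + s**2))
-1/(X(-3, N) + I) = -1/((-4 + sqrt(6**2 + (-3)**2)) + (-3028 + I*sqrt(991))) = -1/((-4 + sqrt(36 + 9)) + (-3028 + I*sqrt(991))) = -1/((-4 + sqrt(45)) + (-3028 + I*sqrt(991))) = -1/((-4 + 3*sqrt(5)) + (-3028 + I*sqrt(991))) = -1/(-3032 + 3*sqrt(5) + I*sqrt(991))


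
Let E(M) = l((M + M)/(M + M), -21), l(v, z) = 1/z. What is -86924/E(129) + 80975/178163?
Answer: 325219533827/178163 ≈ 1.8254e+6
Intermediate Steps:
E(M) = -1/21 (E(M) = 1/(-21) = -1/21)
-86924/E(129) + 80975/178163 = -86924/(-1/21) + 80975/178163 = -86924*(-21) + 80975*(1/178163) = 1825404 + 80975/178163 = 325219533827/178163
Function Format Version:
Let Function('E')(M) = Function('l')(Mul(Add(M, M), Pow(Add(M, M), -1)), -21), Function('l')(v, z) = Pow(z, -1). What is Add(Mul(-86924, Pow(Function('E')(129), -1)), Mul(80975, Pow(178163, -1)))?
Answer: Rational(325219533827, 178163) ≈ 1.8254e+6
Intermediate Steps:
Function('E')(M) = Rational(-1, 21) (Function('E')(M) = Pow(-21, -1) = Rational(-1, 21))
Add(Mul(-86924, Pow(Function('E')(129), -1)), Mul(80975, Pow(178163, -1))) = Add(Mul(-86924, Pow(Rational(-1, 21), -1)), Mul(80975, Pow(178163, -1))) = Add(Mul(-86924, -21), Mul(80975, Rational(1, 178163))) = Add(1825404, Rational(80975, 178163)) = Rational(325219533827, 178163)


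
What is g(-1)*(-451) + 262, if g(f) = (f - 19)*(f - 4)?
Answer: -44838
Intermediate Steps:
g(f) = (-19 + f)*(-4 + f)
g(-1)*(-451) + 262 = (76 + (-1)² - 23*(-1))*(-451) + 262 = (76 + 1 + 23)*(-451) + 262 = 100*(-451) + 262 = -45100 + 262 = -44838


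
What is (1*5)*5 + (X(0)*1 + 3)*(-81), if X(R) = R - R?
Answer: -218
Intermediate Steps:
X(R) = 0
(1*5)*5 + (X(0)*1 + 3)*(-81) = (1*5)*5 + (0*1 + 3)*(-81) = 5*5 + (0 + 3)*(-81) = 25 + 3*(-81) = 25 - 243 = -218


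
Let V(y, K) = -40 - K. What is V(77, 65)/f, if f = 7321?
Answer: -105/7321 ≈ -0.014342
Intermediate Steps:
V(77, 65)/f = (-40 - 1*65)/7321 = (-40 - 65)*(1/7321) = -105*1/7321 = -105/7321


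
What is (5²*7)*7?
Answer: 1225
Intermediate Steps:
(5²*7)*7 = (25*7)*7 = 175*7 = 1225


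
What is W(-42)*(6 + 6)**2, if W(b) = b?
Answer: -6048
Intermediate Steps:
W(-42)*(6 + 6)**2 = -42*(6 + 6)**2 = -42*12**2 = -42*144 = -6048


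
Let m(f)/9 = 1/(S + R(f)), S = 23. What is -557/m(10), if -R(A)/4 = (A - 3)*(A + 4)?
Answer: 22837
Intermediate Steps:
R(A) = -4*(-3 + A)*(4 + A) (R(A) = -4*(A - 3)*(A + 4) = -4*(-3 + A)*(4 + A))
m(f) = 9/(71 - 4*f - 4*f**2) (m(f) = 9/(23 + (48 - 4*f - 4*f**2)) = 9/(71 - 4*f - 4*f**2))
-557/m(10) = -557/((-9/(-71 + 4*10 + 4*10**2))) = -557/((-9/(-71 + 40 + 4*100))) = -557/((-9/(-71 + 40 + 400))) = -557/((-9/369)) = -557/((-9*1/369)) = -557/(-1/41) = -557*(-41) = 22837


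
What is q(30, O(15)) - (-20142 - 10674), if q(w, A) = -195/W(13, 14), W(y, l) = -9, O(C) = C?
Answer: 92513/3 ≈ 30838.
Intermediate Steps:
q(w, A) = 65/3 (q(w, A) = -195/(-9) = -195*(-⅑) = 65/3)
q(30, O(15)) - (-20142 - 10674) = 65/3 - (-20142 - 10674) = 65/3 - 1*(-30816) = 65/3 + 30816 = 92513/3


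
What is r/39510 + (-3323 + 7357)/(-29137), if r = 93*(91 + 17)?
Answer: 7403816/63955715 ≈ 0.11576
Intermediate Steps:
r = 10044 (r = 93*108 = 10044)
r/39510 + (-3323 + 7357)/(-29137) = 10044/39510 + (-3323 + 7357)/(-29137) = 10044*(1/39510) + 4034*(-1/29137) = 558/2195 - 4034/29137 = 7403816/63955715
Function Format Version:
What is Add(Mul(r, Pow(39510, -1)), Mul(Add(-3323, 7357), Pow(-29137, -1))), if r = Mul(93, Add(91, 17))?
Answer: Rational(7403816, 63955715) ≈ 0.11576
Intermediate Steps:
r = 10044 (r = Mul(93, 108) = 10044)
Add(Mul(r, Pow(39510, -1)), Mul(Add(-3323, 7357), Pow(-29137, -1))) = Add(Mul(10044, Pow(39510, -1)), Mul(Add(-3323, 7357), Pow(-29137, -1))) = Add(Mul(10044, Rational(1, 39510)), Mul(4034, Rational(-1, 29137))) = Add(Rational(558, 2195), Rational(-4034, 29137)) = Rational(7403816, 63955715)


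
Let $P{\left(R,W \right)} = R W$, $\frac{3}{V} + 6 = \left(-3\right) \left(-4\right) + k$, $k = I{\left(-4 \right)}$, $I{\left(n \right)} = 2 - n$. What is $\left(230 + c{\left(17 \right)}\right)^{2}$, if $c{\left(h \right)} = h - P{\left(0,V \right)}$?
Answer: $61009$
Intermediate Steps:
$k = 6$ ($k = 2 - -4 = 2 + 4 = 6$)
$V = \frac{1}{4}$ ($V = \frac{3}{-6 + \left(\left(-3\right) \left(-4\right) + 6\right)} = \frac{3}{-6 + \left(12 + 6\right)} = \frac{3}{-6 + 18} = \frac{3}{12} = 3 \cdot \frac{1}{12} = \frac{1}{4} \approx 0.25$)
$c{\left(h \right)} = h$ ($c{\left(h \right)} = h - 0 \cdot \frac{1}{4} = h - 0 = h + 0 = h$)
$\left(230 + c{\left(17 \right)}\right)^{2} = \left(230 + 17\right)^{2} = 247^{2} = 61009$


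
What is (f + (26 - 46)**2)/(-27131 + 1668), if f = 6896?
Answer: -7296/25463 ≈ -0.28653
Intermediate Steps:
(f + (26 - 46)**2)/(-27131 + 1668) = (6896 + (26 - 46)**2)/(-27131 + 1668) = (6896 + (-20)**2)/(-25463) = (6896 + 400)*(-1/25463) = 7296*(-1/25463) = -7296/25463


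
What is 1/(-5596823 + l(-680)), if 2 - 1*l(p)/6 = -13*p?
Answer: -1/5649851 ≈ -1.7700e-7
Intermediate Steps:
l(p) = 12 + 78*p (l(p) = 12 - (-78)*p = 12 + 78*p)
1/(-5596823 + l(-680)) = 1/(-5596823 + (12 + 78*(-680))) = 1/(-5596823 + (12 - 53040)) = 1/(-5596823 - 53028) = 1/(-5649851) = -1/5649851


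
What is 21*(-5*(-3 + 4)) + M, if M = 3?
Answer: -102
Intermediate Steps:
21*(-5*(-3 + 4)) + M = 21*(-5*(-3 + 4)) + 3 = 21*(-5*1) + 3 = 21*(-5) + 3 = -105 + 3 = -102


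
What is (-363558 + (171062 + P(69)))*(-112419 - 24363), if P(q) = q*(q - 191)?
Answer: 27481418748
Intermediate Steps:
P(q) = q*(-191 + q)
(-363558 + (171062 + P(69)))*(-112419 - 24363) = (-363558 + (171062 + 69*(-191 + 69)))*(-112419 - 24363) = (-363558 + (171062 + 69*(-122)))*(-136782) = (-363558 + (171062 - 8418))*(-136782) = (-363558 + 162644)*(-136782) = -200914*(-136782) = 27481418748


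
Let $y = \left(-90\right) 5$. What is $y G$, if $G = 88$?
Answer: $-39600$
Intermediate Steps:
$y = -450$
$y G = \left(-450\right) 88 = -39600$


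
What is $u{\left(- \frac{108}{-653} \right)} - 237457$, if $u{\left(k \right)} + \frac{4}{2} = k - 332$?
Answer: $- \frac{155277415}{653} \approx -2.3779 \cdot 10^{5}$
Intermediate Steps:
$u{\left(k \right)} = -334 + k$ ($u{\left(k \right)} = -2 + \left(k - 332\right) = -2 + \left(-332 + k\right) = -334 + k$)
$u{\left(- \frac{108}{-653} \right)} - 237457 = \left(-334 - \frac{108}{-653}\right) - 237457 = \left(-334 - - \frac{108}{653}\right) - 237457 = \left(-334 + \frac{108}{653}\right) - 237457 = - \frac{217994}{653} - 237457 = - \frac{155277415}{653}$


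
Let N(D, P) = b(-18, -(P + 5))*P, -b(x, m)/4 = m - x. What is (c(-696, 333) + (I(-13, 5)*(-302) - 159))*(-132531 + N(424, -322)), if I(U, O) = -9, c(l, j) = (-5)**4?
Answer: 951853616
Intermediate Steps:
c(l, j) = 625
b(x, m) = -4*m + 4*x (b(x, m) = -4*(m - x) = -4*m + 4*x)
N(D, P) = P*(-52 + 4*P) (N(D, P) = (-(-4)*(P + 5) + 4*(-18))*P = (-(-4)*(5 + P) - 72)*P = (-4*(-5 - P) - 72)*P = ((20 + 4*P) - 72)*P = (-52 + 4*P)*P = P*(-52 + 4*P))
(c(-696, 333) + (I(-13, 5)*(-302) - 159))*(-132531 + N(424, -322)) = (625 + (-9*(-302) - 159))*(-132531 + 4*(-322)*(-13 - 322)) = (625 + (2718 - 159))*(-132531 + 4*(-322)*(-335)) = (625 + 2559)*(-132531 + 431480) = 3184*298949 = 951853616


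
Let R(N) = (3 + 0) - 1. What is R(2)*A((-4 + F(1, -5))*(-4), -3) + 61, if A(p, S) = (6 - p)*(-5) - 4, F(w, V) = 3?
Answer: 33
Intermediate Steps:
A(p, S) = -34 + 5*p (A(p, S) = (-30 + 5*p) - 4 = -34 + 5*p)
R(N) = 2 (R(N) = 3 - 1 = 2)
R(2)*A((-4 + F(1, -5))*(-4), -3) + 61 = 2*(-34 + 5*((-4 + 3)*(-4))) + 61 = 2*(-34 + 5*(-1*(-4))) + 61 = 2*(-34 + 5*4) + 61 = 2*(-34 + 20) + 61 = 2*(-14) + 61 = -28 + 61 = 33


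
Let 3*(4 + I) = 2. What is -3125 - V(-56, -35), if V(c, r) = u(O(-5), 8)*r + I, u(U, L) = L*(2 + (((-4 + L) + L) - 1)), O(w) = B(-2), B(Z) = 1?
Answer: 1555/3 ≈ 518.33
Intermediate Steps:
O(w) = 1
I = -10/3 (I = -4 + (⅓)*2 = -4 + ⅔ = -10/3 ≈ -3.3333)
u(U, L) = L*(-3 + 2*L) (u(U, L) = L*(2 + ((-4 + 2*L) - 1)) = L*(2 + (-5 + 2*L)) = L*(-3 + 2*L))
V(c, r) = -10/3 + 104*r (V(c, r) = (8*(-3 + 2*8))*r - 10/3 = (8*(-3 + 16))*r - 10/3 = (8*13)*r - 10/3 = 104*r - 10/3 = -10/3 + 104*r)
-3125 - V(-56, -35) = -3125 - (-10/3 + 104*(-35)) = -3125 - (-10/3 - 3640) = -3125 - 1*(-10930/3) = -3125 + 10930/3 = 1555/3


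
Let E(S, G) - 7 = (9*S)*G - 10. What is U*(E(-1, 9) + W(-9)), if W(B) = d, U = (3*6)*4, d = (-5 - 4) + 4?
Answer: -6408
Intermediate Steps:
d = -5 (d = -9 + 4 = -5)
E(S, G) = -3 + 9*G*S (E(S, G) = 7 + ((9*S)*G - 10) = 7 + (9*G*S - 10) = 7 + (-10 + 9*G*S) = -3 + 9*G*S)
U = 72 (U = 18*4 = 72)
W(B) = -5
U*(E(-1, 9) + W(-9)) = 72*((-3 + 9*9*(-1)) - 5) = 72*((-3 - 81) - 5) = 72*(-84 - 5) = 72*(-89) = -6408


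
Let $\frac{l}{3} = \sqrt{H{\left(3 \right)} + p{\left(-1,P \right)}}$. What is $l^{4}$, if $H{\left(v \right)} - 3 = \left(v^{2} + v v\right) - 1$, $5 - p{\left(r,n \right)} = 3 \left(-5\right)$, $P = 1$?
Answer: $129600$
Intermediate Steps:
$p{\left(r,n \right)} = 20$ ($p{\left(r,n \right)} = 5 - 3 \left(-5\right) = 5 - -15 = 5 + 15 = 20$)
$H{\left(v \right)} = 2 + 2 v^{2}$ ($H{\left(v \right)} = 3 - \left(1 - v^{2} - v v\right) = 3 + \left(\left(v^{2} + v^{2}\right) - 1\right) = 3 + \left(2 v^{2} - 1\right) = 3 + \left(-1 + 2 v^{2}\right) = 2 + 2 v^{2}$)
$l = 6 \sqrt{10}$ ($l = 3 \sqrt{\left(2 + 2 \cdot 3^{2}\right) + 20} = 3 \sqrt{\left(2 + 2 \cdot 9\right) + 20} = 3 \sqrt{\left(2 + 18\right) + 20} = 3 \sqrt{20 + 20} = 3 \sqrt{40} = 3 \cdot 2 \sqrt{10} = 6 \sqrt{10} \approx 18.974$)
$l^{4} = \left(6 \sqrt{10}\right)^{4} = 129600$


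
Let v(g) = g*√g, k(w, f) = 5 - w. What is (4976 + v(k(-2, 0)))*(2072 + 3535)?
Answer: 27900432 + 39249*√7 ≈ 2.8004e+7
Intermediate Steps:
v(g) = g^(3/2)
(4976 + v(k(-2, 0)))*(2072 + 3535) = (4976 + (5 - 1*(-2))^(3/2))*(2072 + 3535) = (4976 + (5 + 2)^(3/2))*5607 = (4976 + 7^(3/2))*5607 = (4976 + 7*√7)*5607 = 27900432 + 39249*√7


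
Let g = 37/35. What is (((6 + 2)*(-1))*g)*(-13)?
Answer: 3848/35 ≈ 109.94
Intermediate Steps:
g = 37/35 (g = 37*(1/35) = 37/35 ≈ 1.0571)
(((6 + 2)*(-1))*g)*(-13) = (((6 + 2)*(-1))*(37/35))*(-13) = ((8*(-1))*(37/35))*(-13) = -8*37/35*(-13) = -296/35*(-13) = 3848/35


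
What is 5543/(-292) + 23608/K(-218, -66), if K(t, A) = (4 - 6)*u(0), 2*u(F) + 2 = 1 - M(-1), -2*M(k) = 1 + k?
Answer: 6887993/292 ≈ 23589.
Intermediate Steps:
M(k) = -½ - k/2 (M(k) = -(1 + k)/2 = -½ - k/2)
u(F) = -½ (u(F) = -1 + (1 - (-½ - ½*(-1)))/2 = -1 + (1 - (-½ + ½))/2 = -1 + (1 - 1*0)/2 = -1 + (1 + 0)/2 = -1 + (½)*1 = -1 + ½ = -½)
K(t, A) = 1 (K(t, A) = (4 - 6)*(-½) = -2*(-½) = 1)
5543/(-292) + 23608/K(-218, -66) = 5543/(-292) + 23608/1 = 5543*(-1/292) + 23608*1 = -5543/292 + 23608 = 6887993/292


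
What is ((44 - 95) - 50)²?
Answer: 10201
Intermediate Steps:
((44 - 95) - 50)² = (-51 - 50)² = (-101)² = 10201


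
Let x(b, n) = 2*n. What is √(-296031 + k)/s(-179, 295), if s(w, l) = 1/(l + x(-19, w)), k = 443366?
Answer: -63*√147335 ≈ -24182.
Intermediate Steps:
s(w, l) = 1/(l + 2*w)
√(-296031 + k)/s(-179, 295) = √(-296031 + 443366)/(1/(295 + 2*(-179))) = √147335/(1/(295 - 358)) = √147335/(1/(-63)) = √147335/(-1/63) = √147335*(-63) = -63*√147335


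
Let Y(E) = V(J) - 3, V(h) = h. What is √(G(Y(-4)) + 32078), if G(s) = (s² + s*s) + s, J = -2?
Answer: √32123 ≈ 179.23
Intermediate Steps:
Y(E) = -5 (Y(E) = -2 - 3 = -5)
G(s) = s + 2*s² (G(s) = (s² + s²) + s = 2*s² + s = s + 2*s²)
√(G(Y(-4)) + 32078) = √(-5*(1 + 2*(-5)) + 32078) = √(-5*(1 - 10) + 32078) = √(-5*(-9) + 32078) = √(45 + 32078) = √32123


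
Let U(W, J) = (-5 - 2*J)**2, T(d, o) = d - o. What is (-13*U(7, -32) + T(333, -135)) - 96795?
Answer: -141580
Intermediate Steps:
(-13*U(7, -32) + T(333, -135)) - 96795 = (-13*(5 + 2*(-32))**2 + (333 - 1*(-135))) - 96795 = (-13*(5 - 64)**2 + (333 + 135)) - 96795 = (-13*(-59)**2 + 468) - 96795 = (-13*3481 + 468) - 96795 = (-45253 + 468) - 96795 = -44785 - 96795 = -141580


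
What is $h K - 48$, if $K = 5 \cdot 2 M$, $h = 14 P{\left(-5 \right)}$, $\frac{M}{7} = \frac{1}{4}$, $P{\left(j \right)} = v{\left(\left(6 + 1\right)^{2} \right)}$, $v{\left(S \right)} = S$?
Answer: $11957$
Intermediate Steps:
$P{\left(j \right)} = 49$ ($P{\left(j \right)} = \left(6 + 1\right)^{2} = 7^{2} = 49$)
$M = \frac{7}{4} \approx 1.75$
$h = 686$ ($h = 14 \cdot 49 = 686$)
$K = \frac{35}{2}$ ($K = 5 \cdot 2 \cdot \frac{7}{4} = 10 \cdot \frac{7}{4} = \frac{35}{2} \approx 17.5$)
$h K - 48 = 686 \cdot \frac{35}{2} - 48 = 12005 - 48 = 11957$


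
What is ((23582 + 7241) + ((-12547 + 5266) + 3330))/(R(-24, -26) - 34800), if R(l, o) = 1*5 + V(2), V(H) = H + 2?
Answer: -26872/34791 ≈ -0.77238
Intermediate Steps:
V(H) = 2 + H
R(l, o) = 9 (R(l, o) = 1*5 + (2 + 2) = 5 + 4 = 9)
((23582 + 7241) + ((-12547 + 5266) + 3330))/(R(-24, -26) - 34800) = ((23582 + 7241) + ((-12547 + 5266) + 3330))/(9 - 34800) = (30823 + (-7281 + 3330))/(-34791) = (30823 - 3951)*(-1/34791) = 26872*(-1/34791) = -26872/34791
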